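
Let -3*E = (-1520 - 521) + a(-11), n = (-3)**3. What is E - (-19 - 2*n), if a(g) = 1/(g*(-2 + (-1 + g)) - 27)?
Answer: 81957/127 ≈ 645.33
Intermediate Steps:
a(g) = 1/(-27 + g*(-3 + g)) (a(g) = 1/(g*(-3 + g) - 27) = 1/(-27 + g*(-3 + g)))
n = -27
E = 86402/127 (E = -((-1520 - 521) + 1/(-27 + (-11)**2 - 3*(-11)))/3 = -(-2041 + 1/(-27 + 121 + 33))/3 = -(-2041 + 1/127)/3 = -1/3*(-259206/127) = 86402/127 ≈ 680.33)
E - (-19 - 2*n) = 86402/127 - (-19 - 2*(-27)) = 86402/127 - (-19 + 54) = 86402/127 - 1*35 = 86402/127 - 35 = 81957/127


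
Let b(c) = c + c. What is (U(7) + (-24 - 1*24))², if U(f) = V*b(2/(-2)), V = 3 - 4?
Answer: 2116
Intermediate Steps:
V = -1
b(c) = 2*c
U(f) = 2 (U(f) = -2*2/(-2) = -2*2*(-½) = -2*(-1) = -1*(-2) = 2)
(U(7) + (-24 - 1*24))² = (2 + (-24 - 1*24))² = (2 + (-24 - 24))² = (2 - 48)² = (-46)² = 2116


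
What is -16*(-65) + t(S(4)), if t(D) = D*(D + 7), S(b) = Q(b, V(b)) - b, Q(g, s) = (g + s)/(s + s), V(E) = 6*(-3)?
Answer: 332995/324 ≈ 1027.8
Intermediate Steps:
V(E) = -18
Q(g, s) = (g + s)/(2*s) (Q(g, s) = (g + s)/((2*s)) = (g + s)*(1/(2*s)) = (g + s)/(2*s))
S(b) = ½ - 37*b/36 (S(b) = (½)*(b - 18)/(-18) - b = (½)*(-1/18)*(-18 + b) - b = (½ - b/36) - b = ½ - 37*b/36)
t(D) = D*(7 + D)
-16*(-65) + t(S(4)) = -16*(-65) + (½ - 37/36*4)*(7 + (½ - 37/36*4)) = 1040 + (½ - 37/9)*(7 + (½ - 37/9)) = 1040 - 65*(7 - 65/18)/18 = 1040 - 65/18*61/18 = 1040 - 3965/324 = 332995/324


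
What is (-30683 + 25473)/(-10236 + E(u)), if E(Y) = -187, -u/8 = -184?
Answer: 5210/10423 ≈ 0.49986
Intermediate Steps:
u = 1472 (u = -8*(-184) = 1472)
(-30683 + 25473)/(-10236 + E(u)) = (-30683 + 25473)/(-10236 - 187) = -5210/(-10423) = -5210*(-1/10423) = 5210/10423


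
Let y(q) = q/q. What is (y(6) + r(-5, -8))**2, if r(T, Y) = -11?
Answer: 100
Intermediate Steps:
y(q) = 1
(y(6) + r(-5, -8))**2 = (1 - 11)**2 = (-10)**2 = 100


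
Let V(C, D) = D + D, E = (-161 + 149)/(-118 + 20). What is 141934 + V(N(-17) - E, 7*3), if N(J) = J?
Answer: 141976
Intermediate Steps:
E = 6/49 (E = -12/(-98) = -12*(-1/98) = 6/49 ≈ 0.12245)
V(C, D) = 2*D
141934 + V(N(-17) - E, 7*3) = 141934 + 2*(7*3) = 141934 + 2*21 = 141934 + 42 = 141976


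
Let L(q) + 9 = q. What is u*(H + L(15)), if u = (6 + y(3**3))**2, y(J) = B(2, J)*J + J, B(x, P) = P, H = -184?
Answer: -103354632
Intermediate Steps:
L(q) = -9 + q
y(J) = J + J**2 (y(J) = J*J + J = J**2 + J = J + J**2)
u = 580644 (u = (6 + 3**3*(1 + 3**3))**2 = (6 + 27*(1 + 27))**2 = (6 + 27*28)**2 = (6 + 756)**2 = 762**2 = 580644)
u*(H + L(15)) = 580644*(-184 + (-9 + 15)) = 580644*(-184 + 6) = 580644*(-178) = -103354632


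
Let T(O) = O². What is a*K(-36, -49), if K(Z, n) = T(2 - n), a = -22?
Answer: -57222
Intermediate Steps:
K(Z, n) = (2 - n)²
a*K(-36, -49) = -22*(-2 - 49)² = -22*(-51)² = -22*2601 = -57222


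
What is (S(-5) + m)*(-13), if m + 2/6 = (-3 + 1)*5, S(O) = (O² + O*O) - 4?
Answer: -1391/3 ≈ -463.67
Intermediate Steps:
S(O) = -4 + 2*O² (S(O) = (O² + O²) - 4 = 2*O² - 4 = -4 + 2*O²)
m = -31/3 (m = -⅓ + (-3 + 1)*5 = -⅓ - 2*5 = -⅓ - 10 = -31/3 ≈ -10.333)
(S(-5) + m)*(-13) = ((-4 + 2*(-5)²) - 31/3)*(-13) = ((-4 + 2*25) - 31/3)*(-13) = ((-4 + 50) - 31/3)*(-13) = (46 - 31/3)*(-13) = (107/3)*(-13) = -1391/3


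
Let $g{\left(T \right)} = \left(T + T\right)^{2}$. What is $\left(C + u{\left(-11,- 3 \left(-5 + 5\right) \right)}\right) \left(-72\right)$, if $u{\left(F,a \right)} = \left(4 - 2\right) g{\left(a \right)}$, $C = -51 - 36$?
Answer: $6264$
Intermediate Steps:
$g{\left(T \right)} = 4 T^{2}$ ($g{\left(T \right)} = \left(2 T\right)^{2} = 4 T^{2}$)
$C = -87$ ($C = -51 - 36 = -87$)
$u{\left(F,a \right)} = 8 a^{2}$ ($u{\left(F,a \right)} = \left(4 - 2\right) 4 a^{2} = 2 \cdot 4 a^{2} = 8 a^{2}$)
$\left(C + u{\left(-11,- 3 \left(-5 + 5\right) \right)}\right) \left(-72\right) = \left(-87 + 8 \left(- 3 \left(-5 + 5\right)\right)^{2}\right) \left(-72\right) = \left(-87 + 8 \left(\left(-3\right) 0\right)^{2}\right) \left(-72\right) = \left(-87 + 8 \cdot 0^{2}\right) \left(-72\right) = \left(-87 + 8 \cdot 0\right) \left(-72\right) = \left(-87 + 0\right) \left(-72\right) = \left(-87\right) \left(-72\right) = 6264$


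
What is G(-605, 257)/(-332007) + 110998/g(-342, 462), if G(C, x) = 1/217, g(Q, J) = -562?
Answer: -3998454259262/20244790839 ≈ -197.51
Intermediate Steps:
G(C, x) = 1/217
G(-605, 257)/(-332007) + 110998/g(-342, 462) = (1/217)/(-332007) + 110998/(-562) = (1/217)*(-1/332007) + 110998*(-1/562) = -1/72045519 - 55499/281 = -3998454259262/20244790839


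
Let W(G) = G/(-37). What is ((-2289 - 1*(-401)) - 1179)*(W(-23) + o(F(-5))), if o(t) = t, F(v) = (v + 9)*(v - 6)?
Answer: 4922535/37 ≈ 1.3304e+5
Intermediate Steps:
F(v) = (-6 + v)*(9 + v) (F(v) = (9 + v)*(-6 + v) = (-6 + v)*(9 + v))
W(G) = -G/37 (W(G) = G*(-1/37) = -G/37)
((-2289 - 1*(-401)) - 1179)*(W(-23) + o(F(-5))) = ((-2289 - 1*(-401)) - 1179)*(-1/37*(-23) + (-54 + (-5)² + 3*(-5))) = ((-2289 + 401) - 1179)*(23/37 + (-54 + 25 - 15)) = (-1888 - 1179)*(23/37 - 44) = -3067*(-1605/37) = 4922535/37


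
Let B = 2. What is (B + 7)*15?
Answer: 135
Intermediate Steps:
(B + 7)*15 = (2 + 7)*15 = 9*15 = 135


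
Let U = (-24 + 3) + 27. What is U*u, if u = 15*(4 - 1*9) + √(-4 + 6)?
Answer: -450 + 6*√2 ≈ -441.51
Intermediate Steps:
U = 6 (U = -21 + 27 = 6)
u = -75 + √2 (u = 15*(4 - 9) + √2 = 15*(-5) + √2 = -75 + √2 ≈ -73.586)
U*u = 6*(-75 + √2) = -450 + 6*√2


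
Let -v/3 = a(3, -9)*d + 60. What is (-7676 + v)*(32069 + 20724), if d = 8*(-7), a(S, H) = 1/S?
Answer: -411785400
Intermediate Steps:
d = -56
v = -124 (v = -3*(-56/3 + 60) = -3*124/3 = -124)
(-7676 + v)*(32069 + 20724) = (-7676 - 124)*(32069 + 20724) = -7800*52793 = -411785400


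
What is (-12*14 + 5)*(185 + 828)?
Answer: -165119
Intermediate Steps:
(-12*14 + 5)*(185 + 828) = (-168 + 5)*1013 = -163*1013 = -165119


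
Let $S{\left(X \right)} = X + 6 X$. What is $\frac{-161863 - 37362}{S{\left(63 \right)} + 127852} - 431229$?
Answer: $- \frac{55323861322}{128293} \approx -4.3123 \cdot 10^{5}$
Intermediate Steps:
$S{\left(X \right)} = 7 X$
$\frac{-161863 - 37362}{S{\left(63 \right)} + 127852} - 431229 = \frac{-161863 - 37362}{7 \cdot 63 + 127852} - 431229 = - \frac{199225}{441 + 127852} - 431229 = - \frac{199225}{128293} - 431229 = - \frac{55323861322}{128293}$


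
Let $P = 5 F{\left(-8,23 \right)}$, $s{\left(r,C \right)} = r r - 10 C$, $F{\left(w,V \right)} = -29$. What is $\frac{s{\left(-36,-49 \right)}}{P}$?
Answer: $- \frac{1786}{145} \approx -12.317$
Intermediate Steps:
$s{\left(r,C \right)} = r^{2} - 10 C$
$P = -145$ ($P = 5 \left(-29\right) = -145$)
$\frac{s{\left(-36,-49 \right)}}{P} = \frac{\left(-36\right)^{2} - -490}{-145} = \left(1296 + 490\right) \left(- \frac{1}{145}\right) = 1786 \left(- \frac{1}{145}\right) = - \frac{1786}{145}$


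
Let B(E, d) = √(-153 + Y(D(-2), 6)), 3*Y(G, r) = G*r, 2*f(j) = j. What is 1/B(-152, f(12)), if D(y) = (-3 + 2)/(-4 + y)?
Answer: -I*√1374/458 ≈ -0.080933*I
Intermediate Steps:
f(j) = j/2
D(y) = -1/(-4 + y)
Y(G, r) = G*r/3 (Y(G, r) = (G*r)/3 = G*r/3)
B(E, d) = I*√1374/3 (B(E, d) = √(-153 + (⅓)*(-1/(-4 - 2))*6) = √(-153 + (⅓)*(-1/(-6))*6) = √(-153 + (⅓)*(-1*(-⅙))*6) = √(-153 + (⅓)*(⅙)*6) = √(-153 + ⅓) = √(-458/3) = I*√1374/3)
1/B(-152, f(12)) = 1/(I*√1374/3) = -I*√1374/458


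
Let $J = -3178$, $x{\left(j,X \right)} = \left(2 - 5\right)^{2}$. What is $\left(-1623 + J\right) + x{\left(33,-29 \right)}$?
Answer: $-4792$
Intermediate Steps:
$x{\left(j,X \right)} = 9$ ($x{\left(j,X \right)} = \left(-3\right)^{2} = 9$)
$\left(-1623 + J\right) + x{\left(33,-29 \right)} = \left(-1623 - 3178\right) + 9 = -4801 + 9 = -4792$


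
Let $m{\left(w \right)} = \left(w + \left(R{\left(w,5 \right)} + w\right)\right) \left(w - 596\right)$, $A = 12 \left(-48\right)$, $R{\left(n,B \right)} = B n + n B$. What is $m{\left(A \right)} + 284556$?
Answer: $8385420$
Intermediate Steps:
$R{\left(n,B \right)} = 2 B n$ ($R{\left(n,B \right)} = B n + B n = 2 B n$)
$A = -576$
$m{\left(w \right)} = 12 w \left(-596 + w\right)$ ($m{\left(w \right)} = \left(w + \left(2 \cdot 5 w + w\right)\right) \left(w - 596\right) = \left(w + \left(10 w + w\right)\right) \left(-596 + w\right) = \left(w + 11 w\right) \left(-596 + w\right) = 12 w \left(-596 + w\right)$)
$m{\left(A \right)} + 284556 = 12 \left(-576\right) \left(-596 - 576\right) + 284556 = 12 \left(-576\right) \left(-1172\right) + 284556 = 8100864 + 284556 = 8385420$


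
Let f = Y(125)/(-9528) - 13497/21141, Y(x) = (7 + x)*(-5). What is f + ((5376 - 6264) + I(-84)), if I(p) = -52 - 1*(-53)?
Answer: -4966231687/5595318 ≈ -887.57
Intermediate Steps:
I(p) = 1 (I(p) = -52 + 53 = 1)
Y(x) = -35 - 5*x
f = -3184621/5595318 (f = (-35 - 5*125)/(-9528) - 13497/21141 = (-35 - 625)*(-1/9528) - 13497*1/21141 = -660*(-1/9528) - 4499/7047 = 55/794 - 4499/7047 = -3184621/5595318 ≈ -0.56916)
f + ((5376 - 6264) + I(-84)) = -3184621/5595318 + ((5376 - 6264) + 1) = -3184621/5595318 + (-888 + 1) = -3184621/5595318 - 887 = -4966231687/5595318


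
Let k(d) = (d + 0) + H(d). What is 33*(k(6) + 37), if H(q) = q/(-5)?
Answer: 6897/5 ≈ 1379.4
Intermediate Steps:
H(q) = -q/5 (H(q) = q*(-⅕) = -q/5)
k(d) = 4*d/5 (k(d) = (d + 0) - d/5 = d - d/5 = 4*d/5)
33*(k(6) + 37) = 33*((⅘)*6 + 37) = 33*(24/5 + 37) = 33*(209/5) = 6897/5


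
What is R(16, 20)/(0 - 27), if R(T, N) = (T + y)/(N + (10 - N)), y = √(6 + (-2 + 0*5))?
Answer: -1/15 ≈ -0.066667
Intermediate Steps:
y = 2 (y = √(6 + (-2 + 0)) = √(6 - 2) = √4 = 2)
R(T, N) = ⅕ + T/10 (R(T, N) = (T + 2)/(N + (10 - N)) = (2 + T)/10 = (2 + T)*(⅒) = ⅕ + T/10)
R(16, 20)/(0 - 27) = (⅕ + (⅒)*16)/(0 - 27) = (⅕ + 8/5)/(-27) = (9/5)*(-1/27) = -1/15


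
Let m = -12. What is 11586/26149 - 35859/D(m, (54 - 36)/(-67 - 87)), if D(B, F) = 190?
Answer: -935475651/4968310 ≈ -188.29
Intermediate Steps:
11586/26149 - 35859/D(m, (54 - 36)/(-67 - 87)) = 11586/26149 - 35859/190 = -935475651/4968310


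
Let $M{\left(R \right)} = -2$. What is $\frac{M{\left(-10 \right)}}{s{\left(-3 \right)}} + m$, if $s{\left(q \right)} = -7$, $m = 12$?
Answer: $\frac{86}{7} \approx 12.286$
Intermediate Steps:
$\frac{M{\left(-10 \right)}}{s{\left(-3 \right)}} + m = \frac{1}{-7} \left(-2\right) + 12 = \left(- \frac{1}{7}\right) \left(-2\right) + 12 = \frac{2}{7} + 12 = \frac{86}{7}$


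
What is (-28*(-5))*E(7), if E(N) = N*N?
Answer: 6860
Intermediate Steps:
E(N) = N**2
(-28*(-5))*E(7) = -28*(-5)*7**2 = 140*49 = 6860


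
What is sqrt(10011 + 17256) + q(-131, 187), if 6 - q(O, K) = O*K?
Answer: 24503 + sqrt(27267) ≈ 24668.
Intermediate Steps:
q(O, K) = 6 - K*O (q(O, K) = 6 - O*K = 6 - K*O)
sqrt(10011 + 17256) + q(-131, 187) = sqrt(10011 + 17256) + (6 - 1*187*(-131)) = sqrt(27267) + (6 + 24497) = sqrt(27267) + 24503 = 24503 + sqrt(27267)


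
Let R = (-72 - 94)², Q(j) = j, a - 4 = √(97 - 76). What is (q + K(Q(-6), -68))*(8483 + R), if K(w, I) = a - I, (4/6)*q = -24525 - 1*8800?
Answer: -3597809409/2 + 36039*√21 ≈ -1.7987e+9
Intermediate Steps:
a = 4 + √21 (a = 4 + √(97 - 76) = 4 + √21 ≈ 8.5826)
q = -99975/2 (q = 3*(-24525 - 1*8800)/2 = 3*(-24525 - 8800)/2 = (3/2)*(-33325) = -99975/2 ≈ -49988.)
R = 27556 (R = (-166)² = 27556)
K(w, I) = 4 + √21 - I (K(w, I) = (4 + √21) - I = 4 + √21 - I)
(q + K(Q(-6), -68))*(8483 + R) = (-99975/2 + (4 + √21 - 1*(-68)))*(8483 + 27556) = (-99975/2 + (4 + √21 + 68))*36039 = (-99975/2 + (72 + √21))*36039 = (-99831/2 + √21)*36039 = -3597809409/2 + 36039*√21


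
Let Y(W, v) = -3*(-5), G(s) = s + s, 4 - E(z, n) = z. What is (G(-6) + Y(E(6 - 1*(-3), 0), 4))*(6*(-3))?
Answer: -54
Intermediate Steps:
E(z, n) = 4 - z
G(s) = 2*s
Y(W, v) = 15
(G(-6) + Y(E(6 - 1*(-3), 0), 4))*(6*(-3)) = (2*(-6) + 15)*(6*(-3)) = (-12 + 15)*(-18) = 3*(-18) = -54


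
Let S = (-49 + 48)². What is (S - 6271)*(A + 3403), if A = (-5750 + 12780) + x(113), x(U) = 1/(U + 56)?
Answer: -11055126060/169 ≈ -6.5415e+7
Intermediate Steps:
x(U) = 1/(56 + U)
A = 1188071/169 (A = (-5750 + 12780) + 1/(56 + 113) = 7030 + 1/169 = 1188071/169 ≈ 7030.0)
S = 1 (S = (-1)² = 1)
(S - 6271)*(A + 3403) = (1 - 6271)*(1188071/169 + 3403) = -6270*1763178/169 = -11055126060/169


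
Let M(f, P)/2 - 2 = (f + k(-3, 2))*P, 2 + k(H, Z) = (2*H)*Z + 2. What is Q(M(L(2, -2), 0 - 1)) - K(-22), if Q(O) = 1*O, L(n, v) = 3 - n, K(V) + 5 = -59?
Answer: 90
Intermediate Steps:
K(V) = -64 (K(V) = -5 - 59 = -64)
k(H, Z) = 2*H*Z (k(H, Z) = -2 + ((2*H)*Z + 2) = -2 + (2*H*Z + 2) = -2 + (2 + 2*H*Z) = 2*H*Z)
M(f, P) = 4 + 2*P*(-12 + f) (M(f, P) = 4 + 2*((f + 2*(-3)*2)*P) = 4 + 2*((f - 12)*P) = 4 + 2*((-12 + f)*P) = 4 + 2*(P*(-12 + f)) = 4 + 2*P*(-12 + f))
Q(O) = O
Q(M(L(2, -2), 0 - 1)) - K(-22) = (4 - 24*(0 - 1) + 2*(0 - 1)*(3 - 1*2)) - 1*(-64) = (4 - 24*(-1) + 2*(-1)*(3 - 2)) + 64 = (4 + 24 + 2*(-1)*1) + 64 = (4 + 24 - 2) + 64 = 26 + 64 = 90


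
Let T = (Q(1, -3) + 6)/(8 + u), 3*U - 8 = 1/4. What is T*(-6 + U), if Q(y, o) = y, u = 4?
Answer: -91/48 ≈ -1.8958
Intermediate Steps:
U = 11/4 (U = 8/3 + (⅓)/4 = 8/3 + (⅓)*(¼) = 8/3 + 1/12 = 11/4 ≈ 2.7500)
T = 7/12 (T = (1 + 6)/(8 + 4) = 7/12 ≈ 0.58333)
T*(-6 + U) = 7*(-6 + 11/4)/12 = (7/12)*(-13/4) = -91/48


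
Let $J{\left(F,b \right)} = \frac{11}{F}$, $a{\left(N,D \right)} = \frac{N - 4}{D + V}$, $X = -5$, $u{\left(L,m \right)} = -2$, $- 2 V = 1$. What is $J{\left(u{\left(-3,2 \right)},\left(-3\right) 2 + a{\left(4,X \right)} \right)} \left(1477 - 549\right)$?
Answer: $-5104$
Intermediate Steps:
$V = - \frac{1}{2}$ ($V = \left(- \frac{1}{2}\right) 1 = - \frac{1}{2} \approx -0.5$)
$a{\left(N,D \right)} = \frac{-4 + N}{- \frac{1}{2} + D}$ ($a{\left(N,D \right)} = \frac{N - 4}{D - \frac{1}{2}} = \frac{-4 + N}{- \frac{1}{2} + D}$)
$J{\left(u{\left(-3,2 \right)},\left(-3\right) 2 + a{\left(4,X \right)} \right)} \left(1477 - 549\right) = \frac{11}{-2} \left(1477 - 549\right) = 11 \left(- \frac{1}{2}\right) 928 = \left(- \frac{11}{2}\right) 928 = -5104$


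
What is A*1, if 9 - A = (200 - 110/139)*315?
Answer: -8721099/139 ≈ -62742.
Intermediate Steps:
A = -8721099/139 (A = 9 - (200 - 110/139)*315 = 9 - 27690*315/139 = 9 - 1*8722350/139 = 9 - 8722350/139 = -8721099/139 ≈ -62742.)
A*1 = -8721099/139*1 = -8721099/139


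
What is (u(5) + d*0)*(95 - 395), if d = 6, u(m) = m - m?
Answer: 0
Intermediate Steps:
u(m) = 0
(u(5) + d*0)*(95 - 395) = (0 + 6*0)*(95 - 395) = (0 + 0)*(-300) = 0*(-300) = 0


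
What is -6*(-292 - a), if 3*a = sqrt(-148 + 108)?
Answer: 1752 + 4*I*sqrt(10) ≈ 1752.0 + 12.649*I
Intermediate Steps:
a = 2*I*sqrt(10)/3 (a = sqrt(-148 + 108)/3 = sqrt(-40)/3 = (2*I*sqrt(10))/3 = 2*I*sqrt(10)/3 ≈ 2.1082*I)
-6*(-292 - a) = -6*(-292 - 2*I*sqrt(10)/3) = 1752 + 4*I*sqrt(10)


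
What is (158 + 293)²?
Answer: 203401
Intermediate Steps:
(158 + 293)² = 451² = 203401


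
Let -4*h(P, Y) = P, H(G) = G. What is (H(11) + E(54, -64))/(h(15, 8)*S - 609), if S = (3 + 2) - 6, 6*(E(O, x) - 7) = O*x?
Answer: 248/269 ≈ 0.92193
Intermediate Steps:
h(P, Y) = -P/4
E(O, x) = 7 + O*x/6 (E(O, x) = 7 + (O*x)/6 = 7 + O*x/6)
S = -1 (S = 5 - 6 = -1)
(H(11) + E(54, -64))/(h(15, 8)*S - 609) = (11 + (7 + (⅙)*54*(-64)))/(-¼*15*(-1) - 609) = (11 + (7 - 576))/(-15/4*(-1) - 609) = (11 - 569)/(15/4 - 609) = -558/(-2421/4) = -558*(-4/2421) = 248/269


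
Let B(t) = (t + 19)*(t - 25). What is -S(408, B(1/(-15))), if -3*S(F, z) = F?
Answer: 136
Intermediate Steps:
B(t) = (-25 + t)*(19 + t) (B(t) = (19 + t)*(-25 + t) = (-25 + t)*(19 + t))
S(F, z) = -F/3
-S(408, B(1/(-15))) = -(-1)*408/3 = -1*(-136) = 136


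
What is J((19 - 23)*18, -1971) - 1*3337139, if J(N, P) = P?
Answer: -3339110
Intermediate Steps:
J((19 - 23)*18, -1971) - 1*3337139 = -1971 - 1*3337139 = -1971 - 3337139 = -3339110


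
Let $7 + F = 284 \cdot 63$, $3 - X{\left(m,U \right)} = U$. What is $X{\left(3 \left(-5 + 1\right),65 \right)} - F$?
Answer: $-17947$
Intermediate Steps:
$X{\left(m,U \right)} = 3 - U$
$F = 17885$ ($F = -7 + 284 \cdot 63 = -7 + 17892 = 17885$)
$X{\left(3 \left(-5 + 1\right),65 \right)} - F = \left(3 - 65\right) - 17885 = -62 - 17885 = -17947$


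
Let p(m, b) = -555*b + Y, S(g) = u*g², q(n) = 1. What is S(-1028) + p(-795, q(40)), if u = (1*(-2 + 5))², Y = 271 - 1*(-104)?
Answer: 9510876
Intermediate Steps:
Y = 375 (Y = 271 + 104 = 375)
u = 9 (u = (1*3)² = 3² = 9)
S(g) = 9*g²
p(m, b) = 375 - 555*b (p(m, b) = -555*b + 375 = 375 - 555*b)
S(-1028) + p(-795, q(40)) = 9*(-1028)² + (375 - 555*1) = 9*1056784 + (375 - 555) = 9511056 - 180 = 9510876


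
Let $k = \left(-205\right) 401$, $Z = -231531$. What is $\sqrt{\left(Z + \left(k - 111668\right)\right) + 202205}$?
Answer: $i \sqrt{223199} \approx 472.44 i$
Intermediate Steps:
$k = -82205$
$\sqrt{\left(Z + \left(k - 111668\right)\right) + 202205} = \sqrt{\left(-231531 - 193873\right) + 202205} = \sqrt{-425404 + 202205} = \sqrt{-223199} = i \sqrt{223199}$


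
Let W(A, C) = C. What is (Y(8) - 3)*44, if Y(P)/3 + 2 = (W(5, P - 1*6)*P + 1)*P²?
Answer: 143220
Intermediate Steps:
Y(P) = -6 + 3*P²*(1 + P*(-6 + P)) (Y(P) = -6 + 3*(((P - 1*6)*P + 1)*P²) = -6 + 3*(((P - 6)*P + 1)*P²) = -6 + 3*(((-6 + P)*P + 1)*P²) = -6 + 3*((P*(-6 + P) + 1)*P²) = -6 + 3*((1 + P*(-6 + P))*P²) = -6 + 3*(P²*(1 + P*(-6 + P))) = -6 + 3*P²*(1 + P*(-6 + P)))
(Y(8) - 3)*44 = ((-6 + 3*8² + 3*8³*(-6 + 8)) - 3)*44 = ((-6 + 3*64 + 3*512*2) - 3)*44 = ((-6 + 192 + 3072) - 3)*44 = (3258 - 3)*44 = 3255*44 = 143220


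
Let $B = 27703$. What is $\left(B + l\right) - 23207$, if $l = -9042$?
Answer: $-4546$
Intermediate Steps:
$\left(B + l\right) - 23207 = \left(27703 - 9042\right) - 23207 = 18661 - 23207 = -4546$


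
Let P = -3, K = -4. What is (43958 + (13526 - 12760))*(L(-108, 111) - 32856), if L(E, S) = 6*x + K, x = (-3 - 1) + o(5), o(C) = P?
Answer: -1471509048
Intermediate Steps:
o(C) = -3
x = -7 (x = (-3 - 1) - 3 = -4 - 3 = -7)
L(E, S) = -46 (L(E, S) = 6*(-7) - 4 = -42 - 4 = -46)
(43958 + (13526 - 12760))*(L(-108, 111) - 32856) = (43958 + (13526 - 12760))*(-46 - 32856) = (43958 + 766)*(-32902) = 44724*(-32902) = -1471509048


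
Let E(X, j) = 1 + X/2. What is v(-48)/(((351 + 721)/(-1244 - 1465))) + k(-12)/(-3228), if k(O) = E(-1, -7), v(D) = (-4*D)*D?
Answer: 10073839037/432552 ≈ 23289.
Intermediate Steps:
E(X, j) = 1 + X/2 (E(X, j) = 1 + X*(½) = 1 + X/2)
v(D) = -4*D²
k(O) = ½ (k(O) = 1 + (½)*(-1) = 1 - ½ = ½)
v(-48)/(((351 + 721)/(-1244 - 1465))) + k(-12)/(-3228) = (-4*(-48)²)/(((351 + 721)/(-1244 - 1465))) + (½)/(-3228) = (-4*2304)/((1072/(-2709))) + (½)*(-1/3228) = -9216/(1072*(-1/2709)) - 1/6456 = -9216/(-1072/2709) - 1/6456 = -9216*(-2709/1072) - 1/6456 = 1560384/67 - 1/6456 = 10073839037/432552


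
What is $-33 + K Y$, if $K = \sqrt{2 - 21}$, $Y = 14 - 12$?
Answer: $-33 + 2 i \sqrt{19} \approx -33.0 + 8.7178 i$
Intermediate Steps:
$Y = 2$
$K = i \sqrt{19}$ ($K = \sqrt{-19} = i \sqrt{19} \approx 4.3589 i$)
$-33 + K Y = -33 + i \sqrt{19} \cdot 2 = -33 + 2 i \sqrt{19}$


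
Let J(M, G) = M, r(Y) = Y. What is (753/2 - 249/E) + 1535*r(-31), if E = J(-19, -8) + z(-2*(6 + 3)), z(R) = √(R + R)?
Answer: -37474087/794 + 1494*I/397 ≈ -47197.0 + 3.7632*I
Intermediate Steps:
z(R) = √2*√R (z(R) = √(2*R) = √2*√R)
E = -19 + 6*I (E = -19 + √2*√(-2*(6 + 3)) = -19 + √2*√(-2*9) = -19 + √2*√(-18) = -19 + √2*(3*I*√2) = -19 + 6*I ≈ -19.0 + 6.0*I)
(753/2 - 249/E) + 1535*r(-31) = (753/2 - 249*(-19 - 6*I)/397) + 1535*(-31) = (753*(½) - 249*(-19 - 6*I)/397) - 47585 = (753/2 - 249*(-19 - 6*I)/397) - 47585 = -94417/2 - 249*(-19 - 6*I)/397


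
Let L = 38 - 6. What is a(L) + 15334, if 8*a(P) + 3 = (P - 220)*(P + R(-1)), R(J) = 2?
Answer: 116277/8 ≈ 14535.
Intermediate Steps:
L = 32
a(P) = -3/8 + (-220 + P)*(2 + P)/8 (a(P) = -3/8 + ((P - 220)*(P + 2))/8 = -3/8 + ((-220 + P)*(2 + P))/8 = -3/8 + (-220 + P)*(2 + P)/8)
a(L) + 15334 = (-443/8 - 109/4*32 + (⅛)*32²) + 15334 = (-443/8 - 872 + (⅛)*1024) + 15334 = (-443/8 - 872 + 128) + 15334 = -6395/8 + 15334 = 116277/8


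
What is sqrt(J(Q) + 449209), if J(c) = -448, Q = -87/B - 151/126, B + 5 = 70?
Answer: sqrt(448761) ≈ 669.90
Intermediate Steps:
B = 65 (B = -5 + 70 = 65)
Q = -20777/8190 (Q = -87/65 - 151/126 = -20777/8190 ≈ -2.5369)
sqrt(J(Q) + 449209) = sqrt(-448 + 449209) = sqrt(448761)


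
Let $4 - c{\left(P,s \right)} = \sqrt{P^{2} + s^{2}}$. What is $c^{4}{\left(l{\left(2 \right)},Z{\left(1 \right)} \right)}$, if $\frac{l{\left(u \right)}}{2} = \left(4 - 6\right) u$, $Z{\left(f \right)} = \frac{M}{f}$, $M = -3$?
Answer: $\left(4 - \sqrt{73}\right)^{4} \approx 426.34$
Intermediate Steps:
$Z{\left(f \right)} = - \frac{3}{f}$
$l{\left(u \right)} = - 4 u$ ($l{\left(u \right)} = 2 \left(4 - 6\right) u = 2 \left(- 2 u\right) = - 4 u$)
$c{\left(P,s \right)} = 4 - \sqrt{P^{2} + s^{2}}$
$c^{4}{\left(l{\left(2 \right)},Z{\left(1 \right)} \right)} = \left(4 - \sqrt{\left(\left(-4\right) 2\right)^{2} + \left(- \frac{3}{1}\right)^{2}}\right)^{4} = \left(4 - \sqrt{\left(-8\right)^{2} + \left(\left(-3\right) 1\right)^{2}}\right)^{4} = \left(4 - \sqrt{64 + \left(-3\right)^{2}}\right)^{4} = \left(4 - \sqrt{64 + 9}\right)^{4} = \left(4 - \sqrt{73}\right)^{4}$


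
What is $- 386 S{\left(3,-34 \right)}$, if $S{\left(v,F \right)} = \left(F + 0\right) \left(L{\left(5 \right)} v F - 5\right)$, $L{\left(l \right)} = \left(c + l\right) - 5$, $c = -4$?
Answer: $5288972$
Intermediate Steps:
$L{\left(l \right)} = -9 + l$ ($L{\left(l \right)} = \left(-4 + l\right) - 5 = -9 + l$)
$S{\left(v,F \right)} = F \left(-5 - 4 F v\right)$ ($S{\left(v,F \right)} = \left(F + 0\right) \left(\left(-9 + 5\right) v F - 5\right) = F \left(- 4 v F - 5\right) = F \left(- 4 F v - 5\right) = F \left(-5 - 4 F v\right)$)
$- 386 S{\left(3,-34 \right)} = - 386 \left(\left(-1\right) \left(-34\right) \left(5 + 4 \left(-34\right) 3\right)\right) = - 386 \left(\left(-1\right) \left(-34\right) \left(5 - 408\right)\right) = - 386 \left(\left(-1\right) \left(-34\right) \left(-403\right)\right) = \left(-386\right) \left(-13702\right) = 5288972$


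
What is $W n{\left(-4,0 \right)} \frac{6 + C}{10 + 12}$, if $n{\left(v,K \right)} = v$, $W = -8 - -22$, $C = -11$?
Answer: $\frac{140}{11} \approx 12.727$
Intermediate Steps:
$W = 14$ ($W = -8 + 22 = 14$)
$W n{\left(-4,0 \right)} \frac{6 + C}{10 + 12} = 14 \left(-4\right) \frac{6 - 11}{10 + 12} = - 56 \left(- \frac{5}{22}\right) = - 56 \left(\left(-5\right) \frac{1}{22}\right) = \left(-56\right) \left(- \frac{5}{22}\right) = \frac{140}{11}$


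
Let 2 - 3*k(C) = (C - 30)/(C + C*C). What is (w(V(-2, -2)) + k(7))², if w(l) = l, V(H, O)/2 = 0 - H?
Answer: 72361/3136 ≈ 23.074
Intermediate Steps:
V(H, O) = -2*H (V(H, O) = 2*(0 - H) = 2*(-H) = -2*H)
k(C) = ⅔ - (-30 + C)/(3*(C + C²)) (k(C) = ⅔ - (C - 30)/(3*(C + C*C)) = ⅔ - (-30 + C)/(3*(C + C²)))
(w(V(-2, -2)) + k(7))² = (-2*(-2) + (⅓)*(30 + 7 + 2*7²)/(7*(1 + 7)))² = (4 + (⅓)*(⅐)*(30 + 7 + 2*49)/8)² = (4 + (⅓)*(⅐)*(⅛)*(30 + 7 + 98))² = (4 + (⅓)*(⅐)*(⅛)*135)² = (4 + 45/56)² = (269/56)² = 72361/3136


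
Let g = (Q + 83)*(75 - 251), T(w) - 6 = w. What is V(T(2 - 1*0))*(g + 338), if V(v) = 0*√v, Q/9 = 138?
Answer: 0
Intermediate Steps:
T(w) = 6 + w
Q = 1242 (Q = 9*138 = 1242)
V(v) = 0
g = -233200 (g = (1242 + 83)*(75 - 251) = 1325*(-176) = -233200)
V(T(2 - 1*0))*(g + 338) = 0*(-233200 + 338) = 0*(-232862) = 0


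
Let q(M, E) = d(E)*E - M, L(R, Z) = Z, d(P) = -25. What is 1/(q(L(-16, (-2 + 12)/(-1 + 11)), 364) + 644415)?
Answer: 1/635314 ≈ 1.5740e-6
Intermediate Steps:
q(M, E) = -M - 25*E (q(M, E) = -25*E - M = -M - 25*E)
1/(q(L(-16, (-2 + 12)/(-1 + 11)), 364) + 644415) = 1/((-(-2 + 12)/(-1 + 11) - 25*364) + 644415) = 1/((-10/10 - 9100) + 644415) = 1/((-1*1 - 9100) + 644415) = 1/((-1 - 9100) + 644415) = 1/(-9101 + 644415) = 1/635314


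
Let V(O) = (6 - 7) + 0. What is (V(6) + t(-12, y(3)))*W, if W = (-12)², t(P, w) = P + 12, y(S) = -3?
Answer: -144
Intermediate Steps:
t(P, w) = 12 + P
W = 144
V(O) = -1 (V(O) = -1 + 0 = -1)
(V(6) + t(-12, y(3)))*W = (-1 + (12 - 12))*144 = (-1 + 0)*144 = -1*144 = -144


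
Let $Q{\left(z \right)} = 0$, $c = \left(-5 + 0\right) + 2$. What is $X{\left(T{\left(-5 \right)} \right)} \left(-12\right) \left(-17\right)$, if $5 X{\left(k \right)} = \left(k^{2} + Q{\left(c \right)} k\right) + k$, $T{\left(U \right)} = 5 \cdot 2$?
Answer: $4488$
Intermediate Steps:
$c = -3$ ($c = -5 + 2 = -3$)
$T{\left(U \right)} = 10$
$X{\left(k \right)} = \frac{k}{5} + \frac{k^{2}}{5}$ ($X{\left(k \right)} = \frac{\left(k^{2} + 0 k\right) + k}{5} = \frac{\left(k^{2} + 0\right) + k}{5} = \frac{k^{2} + k}{5} = \frac{k + k^{2}}{5} = \frac{k}{5} + \frac{k^{2}}{5}$)
$X{\left(T{\left(-5 \right)} \right)} \left(-12\right) \left(-17\right) = \frac{1}{5} \cdot 10 \left(1 + 10\right) \left(-12\right) \left(-17\right) = \frac{1}{5} \cdot 10 \cdot 11 \left(-12\right) \left(-17\right) = 22 \left(-12\right) \left(-17\right) = \left(-264\right) \left(-17\right) = 4488$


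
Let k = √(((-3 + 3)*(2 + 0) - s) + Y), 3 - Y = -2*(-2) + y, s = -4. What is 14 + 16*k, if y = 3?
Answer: 14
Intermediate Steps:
Y = -4 (Y = 3 - (-2*(-2) + 3) = 3 - (4 + 3) = 3 - 1*7 = 3 - 7 = -4)
k = 0 (k = √(((-3 + 3)*(2 + 0) - 1*(-4)) - 4) = √((0*2 + 4) - 4) = √((0 + 4) - 4) = √(4 - 4) = √0 = 0)
14 + 16*k = 14 + 16*0 = 14 + 0 = 14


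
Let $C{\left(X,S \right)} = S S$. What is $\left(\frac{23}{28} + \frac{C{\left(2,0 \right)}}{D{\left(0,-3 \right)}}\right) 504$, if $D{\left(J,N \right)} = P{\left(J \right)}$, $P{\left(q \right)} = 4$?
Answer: $414$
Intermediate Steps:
$C{\left(X,S \right)} = S^{2}$
$D{\left(J,N \right)} = 4$
$\left(\frac{23}{28} + \frac{C{\left(2,0 \right)}}{D{\left(0,-3 \right)}}\right) 504 = \left(\frac{23}{28} + \frac{0^{2}}{4}\right) 504 = \left(23 \cdot \frac{1}{28} + 0 \cdot \frac{1}{4}\right) 504 = \left(\frac{23}{28} + 0\right) 504 = \frac{23}{28} \cdot 504 = 414$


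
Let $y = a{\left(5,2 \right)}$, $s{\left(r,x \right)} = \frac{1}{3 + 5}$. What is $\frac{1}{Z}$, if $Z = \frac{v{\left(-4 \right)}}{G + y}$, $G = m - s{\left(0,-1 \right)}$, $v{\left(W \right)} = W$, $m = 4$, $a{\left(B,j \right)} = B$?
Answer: $- \frac{71}{32} \approx -2.2188$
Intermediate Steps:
$s{\left(r,x \right)} = \frac{1}{8}$
$y = 5$
$G = \frac{31}{8}$ ($G = 4 - \frac{1}{8} = \frac{31}{8} \approx 3.875$)
$Z = - \frac{32}{71}$ ($Z = - \frac{4}{\frac{31}{8} + 5} = - \frac{4}{\frac{71}{8}} = \left(-4\right) \frac{8}{71} = - \frac{32}{71} \approx -0.4507$)
$\frac{1}{Z} = \frac{1}{- \frac{32}{71}} = - \frac{71}{32}$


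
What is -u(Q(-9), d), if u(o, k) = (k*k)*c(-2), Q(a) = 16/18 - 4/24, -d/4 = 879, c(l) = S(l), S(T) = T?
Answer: 24724512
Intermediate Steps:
c(l) = l
d = -3516 (d = -4*879 = -3516)
Q(a) = 13/18 (Q(a) = 16*(1/18) - 4*1/24 = 8/9 - ⅙ = 13/18)
u(o, k) = -2*k² (u(o, k) = (k*k)*(-2) = k²*(-2) = -2*k²)
-u(Q(-9), d) = -(-2)*(-3516)² = -(-2)*12362256 = -1*(-24724512) = 24724512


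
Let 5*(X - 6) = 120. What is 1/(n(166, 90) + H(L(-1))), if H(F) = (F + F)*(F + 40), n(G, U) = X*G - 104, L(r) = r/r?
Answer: 1/4958 ≈ 0.00020169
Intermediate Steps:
X = 30 (X = 6 + (1/5)*120 = 6 + 24 = 30)
L(r) = 1
n(G, U) = -104 + 30*G (n(G, U) = 30*G - 104 = -104 + 30*G)
H(F) = 2*F*(40 + F) (H(F) = (2*F)*(40 + F) = 2*F*(40 + F))
1/(n(166, 90) + H(L(-1))) = 1/((-104 + 30*166) + 2*1*(40 + 1)) = 1/((-104 + 4980) + 2*1*41) = 1/(4876 + 82) = 1/4958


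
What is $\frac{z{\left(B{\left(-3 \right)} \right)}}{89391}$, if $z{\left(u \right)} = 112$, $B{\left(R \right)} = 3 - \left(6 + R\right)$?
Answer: $\frac{112}{89391} \approx 0.0012529$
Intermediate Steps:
$B{\left(R \right)} = -3 - R$ ($B{\left(R \right)} = 3 - \left(6 + R\right) = -3 - R$)
$\frac{z{\left(B{\left(-3 \right)} \right)}}{89391} = \frac{112}{89391}$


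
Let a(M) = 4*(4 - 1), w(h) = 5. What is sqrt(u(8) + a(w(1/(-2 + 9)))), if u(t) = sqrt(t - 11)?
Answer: sqrt(12 + I*sqrt(3)) ≈ 3.4731 + 0.24935*I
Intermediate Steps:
u(t) = sqrt(-11 + t)
a(M) = 12 (a(M) = 4*3 = 12)
sqrt(u(8) + a(w(1/(-2 + 9)))) = sqrt(sqrt(-11 + 8) + 12) = sqrt(sqrt(-3) + 12) = sqrt(I*sqrt(3) + 12) = sqrt(12 + I*sqrt(3))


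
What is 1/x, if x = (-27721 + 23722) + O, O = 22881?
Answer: 1/18882 ≈ 5.2960e-5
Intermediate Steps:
x = 18882 (x = (-27721 + 23722) + 22881 = -3999 + 22881 = 18882)
1/x = 1/18882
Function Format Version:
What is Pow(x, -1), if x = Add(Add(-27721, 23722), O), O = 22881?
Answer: Rational(1, 18882) ≈ 5.2960e-5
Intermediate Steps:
x = 18882 (x = Add(Add(-27721, 23722), 22881) = Add(-3999, 22881) = 18882)
Pow(x, -1) = Pow(18882, -1) = Rational(1, 18882)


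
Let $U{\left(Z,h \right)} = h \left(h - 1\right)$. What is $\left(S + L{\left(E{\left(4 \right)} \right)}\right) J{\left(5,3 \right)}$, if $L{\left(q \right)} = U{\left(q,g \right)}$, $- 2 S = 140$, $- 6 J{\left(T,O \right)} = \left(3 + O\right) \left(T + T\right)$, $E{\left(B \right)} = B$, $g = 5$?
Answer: $500$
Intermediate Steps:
$J{\left(T,O \right)} = - \frac{T \left(3 + O\right)}{3}$ ($J{\left(T,O \right)} = - \frac{\left(3 + O\right) \left(T + T\right)}{6} = - \frac{\left(3 + O\right) 2 T}{6} = - \frac{2 T \left(3 + O\right)}{6} = - \frac{T \left(3 + O\right)}{3}$)
$U{\left(Z,h \right)} = h \left(-1 + h\right)$
$S = -70$ ($S = \left(- \frac{1}{2}\right) 140 = -70$)
$L{\left(q \right)} = 20$ ($L{\left(q \right)} = 5 \left(-1 + 5\right) = 5 \cdot 4 = 20$)
$\left(S + L{\left(E{\left(4 \right)} \right)}\right) J{\left(5,3 \right)} = \left(-70 + 20\right) \left(\left(- \frac{1}{3}\right) 5 \left(3 + 3\right)\right) = - 50 \left(\left(- \frac{1}{3}\right) 5 \cdot 6\right) = \left(-50\right) \left(-10\right) = 500$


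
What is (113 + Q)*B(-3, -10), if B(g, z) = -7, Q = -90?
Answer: -161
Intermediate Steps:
(113 + Q)*B(-3, -10) = (113 - 90)*(-7) = 23*(-7) = -161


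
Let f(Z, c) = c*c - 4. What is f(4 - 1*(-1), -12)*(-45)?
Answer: -6300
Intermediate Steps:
f(Z, c) = -4 + c² (f(Z, c) = c² - 4 = -4 + c²)
f(4 - 1*(-1), -12)*(-45) = (-4 + (-12)²)*(-45) = (-4 + 144)*(-45) = 140*(-45) = -6300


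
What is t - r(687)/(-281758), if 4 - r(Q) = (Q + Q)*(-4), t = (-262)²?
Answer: 9670500826/140879 ≈ 68644.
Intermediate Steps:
t = 68644
r(Q) = 4 + 8*Q (r(Q) = 4 - (Q + Q)*(-4) = 4 - 2*Q*(-4) = 4 - (-8)*Q = 4 + 8*Q)
t - r(687)/(-281758) = 68644 - (4 + 8*687)/(-281758) = 68644 - (4 + 5496)*(-1)/281758 = 68644 - 5500*(-1)/281758 = 68644 - 1*(-2750/140879) = 68644 + 2750/140879 = 9670500826/140879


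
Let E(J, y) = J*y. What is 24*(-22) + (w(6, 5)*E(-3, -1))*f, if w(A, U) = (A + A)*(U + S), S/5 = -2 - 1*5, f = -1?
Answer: 552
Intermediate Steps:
S = -35 (S = 5*(-2 - 1*5) = 5*(-2 - 5) = 5*(-7) = -35)
w(A, U) = 2*A*(-35 + U) (w(A, U) = (A + A)*(U - 35) = (2*A)*(-35 + U) = 2*A*(-35 + U))
24*(-22) + (w(6, 5)*E(-3, -1))*f = 24*(-22) + ((2*6*(-35 + 5))*(-3*(-1)))*(-1) = -528 + ((2*6*(-30))*3)*(-1) = -528 - 360*3*(-1) = -528 - 1080*(-1) = -528 + 1080 = 552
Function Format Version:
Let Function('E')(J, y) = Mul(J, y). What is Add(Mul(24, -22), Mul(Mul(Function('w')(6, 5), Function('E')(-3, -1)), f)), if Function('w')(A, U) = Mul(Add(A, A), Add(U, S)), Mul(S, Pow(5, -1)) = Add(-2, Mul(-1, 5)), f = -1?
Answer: 552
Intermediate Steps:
S = -35 (S = Mul(5, Add(-2, Mul(-1, 5))) = Mul(5, Add(-2, -5)) = Mul(5, -7) = -35)
Function('w')(A, U) = Mul(2, A, Add(-35, U)) (Function('w')(A, U) = Mul(Add(A, A), Add(U, -35)) = Mul(Mul(2, A), Add(-35, U)) = Mul(2, A, Add(-35, U)))
Add(Mul(24, -22), Mul(Mul(Function('w')(6, 5), Function('E')(-3, -1)), f)) = Add(Mul(24, -22), Mul(Mul(Mul(2, 6, Add(-35, 5)), Mul(-3, -1)), -1)) = Add(-528, Mul(Mul(Mul(2, 6, -30), 3), -1)) = Add(-528, Mul(Mul(-360, 3), -1)) = Add(-528, Mul(-1080, -1)) = Add(-528, 1080) = 552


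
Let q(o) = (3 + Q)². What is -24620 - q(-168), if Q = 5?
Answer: -24684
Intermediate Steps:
q(o) = 64 (q(o) = (3 + 5)² = 8² = 64)
-24620 - q(-168) = -24620 - 1*64 = -24620 - 64 = -24684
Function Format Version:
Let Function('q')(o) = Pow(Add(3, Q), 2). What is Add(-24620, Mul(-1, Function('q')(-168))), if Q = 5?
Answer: -24684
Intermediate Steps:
Function('q')(o) = 64 (Function('q')(o) = Pow(Add(3, 5), 2) = Pow(8, 2) = 64)
Add(-24620, Mul(-1, Function('q')(-168))) = Add(-24620, Mul(-1, 64)) = Add(-24620, -64) = -24684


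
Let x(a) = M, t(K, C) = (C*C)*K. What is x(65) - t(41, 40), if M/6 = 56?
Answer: -65264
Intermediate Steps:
t(K, C) = K*C**2 (t(K, C) = C**2*K = K*C**2)
M = 336 (M = 6*56 = 336)
x(a) = 336
x(65) - t(41, 40) = 336 - 41*40**2 = 336 - 41*1600 = 336 - 1*65600 = 336 - 65600 = -65264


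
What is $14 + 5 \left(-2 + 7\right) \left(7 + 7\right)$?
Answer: $364$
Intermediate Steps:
$14 + 5 \left(-2 + 7\right) \left(7 + 7\right) = 14 + 5 \cdot 5 \cdot 14 = 14 + 5 \cdot 70 = 14 + 350 = 364$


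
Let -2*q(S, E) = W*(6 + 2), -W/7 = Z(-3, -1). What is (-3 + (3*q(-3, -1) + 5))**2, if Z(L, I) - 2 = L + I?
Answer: 27556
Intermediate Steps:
Z(L, I) = 2 + I + L (Z(L, I) = 2 + (L + I) = 2 + (I + L) = 2 + I + L)
W = 14 (W = -7*(2 - 1 - 3) = -7*(-2) = 14)
q(S, E) = -56 (q(S, E) = -7*(6 + 2) = -7*8 = -1/2*112 = -56)
(-3 + (3*q(-3, -1) + 5))**2 = (-3 + (3*(-56) + 5))**2 = (-3 + (-168 + 5))**2 = (-3 - 163)**2 = (-166)**2 = 27556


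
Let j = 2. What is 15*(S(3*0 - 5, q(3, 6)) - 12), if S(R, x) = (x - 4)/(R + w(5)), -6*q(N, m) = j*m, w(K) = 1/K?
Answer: -645/4 ≈ -161.25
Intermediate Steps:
q(N, m) = -m/3
S(R, x) = (-4 + x)/(1/5 + R) (S(R, x) = (x - 4)/(R + 1/5) = (-4 + x)/(R + 1/5) = (-4 + x)/(1/5 + R))
15*(S(3*0 - 5, q(3, 6)) - 12) = 15*(5*(-4 - 1/3*6)/(1 + 5*(3*0 - 5)) - 12) = 15*(5*(-4 - 2)/(1 + 5*(0 - 5)) - 12) = 15*(5*(-6)/(1 + 5*(-5)) - 12) = 15*(5*(-6)/(1 - 25) - 12) = 15*(5*(-6)/(-24) - 12) = 15*(5*(-1/24)*(-6) - 12) = 15*(5/4 - 12) = 15*(-43/4) = -645/4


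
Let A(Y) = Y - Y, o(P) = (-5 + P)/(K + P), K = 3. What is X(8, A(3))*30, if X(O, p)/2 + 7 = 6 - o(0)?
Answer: 40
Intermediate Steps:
o(P) = (-5 + P)/(3 + P)
A(Y) = 0
X(O, p) = 4/3 (X(O, p) = -14 + 2*(6 - (-5 + 0)/(3 + 0)) = -14 + 2*(6 - (-5)/3) = -14 + 2*(6 - 1*(-5/3)) = -14 + 2*(6 + 5/3) = -14 + 2*(23/3) = -14 + 46/3 = 4/3)
X(8, A(3))*30 = (4/3)*30 = 40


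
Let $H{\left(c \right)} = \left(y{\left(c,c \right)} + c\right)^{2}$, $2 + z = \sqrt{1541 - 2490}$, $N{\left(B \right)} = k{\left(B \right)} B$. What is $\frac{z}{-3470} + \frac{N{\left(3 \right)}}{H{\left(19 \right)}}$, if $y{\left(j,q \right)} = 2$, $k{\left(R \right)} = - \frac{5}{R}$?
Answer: $- \frac{8234}{765135} - \frac{i \sqrt{949}}{3470} \approx -0.010761 - 0.0088778 i$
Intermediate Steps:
$N{\left(B \right)} = -5$ ($N{\left(B \right)} = - \frac{5}{B} B = -5$)
$z = -2 + i \sqrt{949}$ ($z = -2 + \sqrt{1541 - 2490} = -2 + \sqrt{-949} = -2 + i \sqrt{949} \approx -2.0 + 30.806 i$)
$H{\left(c \right)} = \left(2 + c\right)^{2}$
$\frac{z}{-3470} + \frac{N{\left(3 \right)}}{H{\left(19 \right)}} = \frac{-2 + i \sqrt{949}}{-3470} - \frac{5}{\left(2 + 19\right)^{2}} = \left(-2 + i \sqrt{949}\right) \left(- \frac{1}{3470}\right) - \frac{5}{21^{2}} = \left(\frac{1}{1735} - \frac{i \sqrt{949}}{3470}\right) - \frac{5}{441} = - \frac{8234}{765135} - \frac{i \sqrt{949}}{3470}$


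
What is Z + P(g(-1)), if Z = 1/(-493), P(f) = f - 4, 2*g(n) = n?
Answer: -4439/986 ≈ -4.5020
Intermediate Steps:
g(n) = n/2
P(f) = -4 + f
Z = -1/493 ≈ -0.0020284
Z + P(g(-1)) = -1/493 + (-4 + (½)*(-1)) = -1/493 + (-4 - ½) = -1/493 - 9/2 = -4439/986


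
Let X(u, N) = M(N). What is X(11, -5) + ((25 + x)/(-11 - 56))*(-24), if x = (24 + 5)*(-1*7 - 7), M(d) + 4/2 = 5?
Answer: -8943/67 ≈ -133.48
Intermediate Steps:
M(d) = 3 (M(d) = -2 + 5 = 3)
X(u, N) = 3
x = -406 (x = 29*(-7 - 7) = 29*(-14) = -406)
X(11, -5) + ((25 + x)/(-11 - 56))*(-24) = 3 + ((25 - 406)/(-11 - 56))*(-24) = 3 - 381/(-67)*(-24) = 3 - 381*(-1/67)*(-24) = 3 + (381/67)*(-24) = 3 - 9144/67 = -8943/67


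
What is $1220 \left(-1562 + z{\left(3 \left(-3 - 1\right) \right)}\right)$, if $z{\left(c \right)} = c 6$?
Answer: $-1993480$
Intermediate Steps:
$z{\left(c \right)} = 6 c$
$1220 \left(-1562 + z{\left(3 \left(-3 - 1\right) \right)}\right) = 1220 \left(-1562 + 6 \cdot 3 \left(-3 - 1\right)\right) = 1220 \left(-1562 + 6 \cdot 3 \left(-4\right)\right) = 1220 \left(-1562 + 6 \left(-12\right)\right) = 1220 \left(-1562 - 72\right) = 1220 \left(-1634\right) = -1993480$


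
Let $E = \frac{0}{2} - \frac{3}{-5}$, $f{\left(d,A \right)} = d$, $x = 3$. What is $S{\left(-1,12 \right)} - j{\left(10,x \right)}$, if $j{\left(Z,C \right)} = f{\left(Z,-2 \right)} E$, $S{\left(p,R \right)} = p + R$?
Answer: $5$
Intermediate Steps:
$E = \frac{3}{5}$ ($E = 0 \cdot \frac{1}{2} - - \frac{3}{5} = 0 + \frac{3}{5} = \frac{3}{5} \approx 0.6$)
$S{\left(p,R \right)} = R + p$
$j{\left(Z,C \right)} = \frac{3 Z}{5}$ ($j{\left(Z,C \right)} = Z \frac{3}{5} = \frac{3 Z}{5}$)
$S{\left(-1,12 \right)} - j{\left(10,x \right)} = \left(12 - 1\right) - \frac{3}{5} \cdot 10 = 11 - 6 = 5$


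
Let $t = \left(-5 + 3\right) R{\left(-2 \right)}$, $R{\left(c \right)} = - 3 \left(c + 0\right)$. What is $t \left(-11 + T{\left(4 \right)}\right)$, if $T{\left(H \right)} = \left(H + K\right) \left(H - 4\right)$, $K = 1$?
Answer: $132$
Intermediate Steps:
$R{\left(c \right)} = - 3 c$
$t = -12$ ($t = \left(-5 + 3\right) \left(\left(-3\right) \left(-2\right)\right) = \left(-2\right) 6 = -12$)
$T{\left(H \right)} = \left(1 + H\right) \left(-4 + H\right)$ ($T{\left(H \right)} = \left(H + 1\right) \left(H - 4\right) = \left(1 + H\right) \left(-4 + H\right)$)
$t \left(-11 + T{\left(4 \right)}\right) = - 12 \left(-11 - \left(16 - 16\right)\right) = - 12 \left(-11 - 0\right) = - 12 \left(-11 + 0\right) = \left(-12\right) \left(-11\right) = 132$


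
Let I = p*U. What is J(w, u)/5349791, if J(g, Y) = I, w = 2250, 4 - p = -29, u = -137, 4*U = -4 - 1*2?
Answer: -99/10699582 ≈ -9.2527e-6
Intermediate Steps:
U = -3/2 (U = (-4 - 1*2)/4 = (-4 - 2)/4 = (¼)*(-6) = -3/2 ≈ -1.5000)
p = 33 (p = 4 - 1*(-29) = 4 + 29 = 33)
I = -99/2 (I = 33*(-3/2) = -99/2 ≈ -49.500)
J(g, Y) = -99/2
J(w, u)/5349791 = -99/2/5349791 = -99/2*1/5349791 = -99/10699582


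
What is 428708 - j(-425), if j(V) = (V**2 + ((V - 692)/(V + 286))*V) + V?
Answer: 35017337/139 ≈ 2.5192e+5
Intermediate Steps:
j(V) = V + V**2 + V*(-692 + V)/(286 + V) (j(V) = (V**2 + ((-692 + V)/(286 + V))*V) + V = (V**2 + V*(-692 + V)/(286 + V)) + V = V + V**2 + V*(-692 + V)/(286 + V))
428708 - j(-425) = 428708 - (-425)*(-406 + (-425)**2 + 288*(-425))/(286 - 425) = 428708 - (-425)*(-406 + 180625 - 122400)/(-139) = 428708 - (-425)*(-1)*57819/139 = 428708 - 1*24573075/139 = 428708 - 24573075/139 = 35017337/139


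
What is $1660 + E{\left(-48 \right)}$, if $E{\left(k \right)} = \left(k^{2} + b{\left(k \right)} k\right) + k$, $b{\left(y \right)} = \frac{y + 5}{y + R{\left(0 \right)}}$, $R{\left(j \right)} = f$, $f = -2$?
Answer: $\frac{96868}{25} \approx 3874.7$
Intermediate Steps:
$R{\left(j \right)} = -2$
$b{\left(y \right)} = \frac{5 + y}{-2 + y}$ ($b{\left(y \right)} = \frac{y + 5}{y - 2} = \frac{5 + y}{-2 + y}$)
$E{\left(k \right)} = k + k^{2} + \frac{k \left(5 + k\right)}{-2 + k}$ ($E{\left(k \right)} = \left(k^{2} + \frac{5 + k}{-2 + k} k\right) + k = \left(k^{2} + \frac{k \left(5 + k\right)}{-2 + k}\right) + k = k + k^{2} + \frac{k \left(5 + k\right)}{-2 + k}$)
$1660 + E{\left(-48 \right)} = 1660 - \frac{48 \left(3 + \left(-48\right)^{2}\right)}{-2 - 48} = 1660 - \frac{48 \left(3 + 2304\right)}{-50} = 1660 - \left(- \frac{24}{25}\right) 2307 = 1660 + \frac{55368}{25} = \frac{96868}{25}$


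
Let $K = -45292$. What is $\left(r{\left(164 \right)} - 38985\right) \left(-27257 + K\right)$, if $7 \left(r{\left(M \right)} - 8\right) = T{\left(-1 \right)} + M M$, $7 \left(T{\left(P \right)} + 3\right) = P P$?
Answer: $\frac{124901881929}{49} \approx 2.549 \cdot 10^{9}$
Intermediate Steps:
$T{\left(P \right)} = -3 + \frac{P^{2}}{7}$ ($T{\left(P \right)} = -3 + \frac{P P}{7} = -3 + \frac{P^{2}}{7}$)
$r{\left(M \right)} = \frac{372}{49} + \frac{M^{2}}{7}$ ($r{\left(M \right)} = 8 + \frac{\left(-3 + \frac{\left(-1\right)^{2}}{7}\right) + M M}{7} = 8 + \frac{\left(-3 + \frac{1}{7} \cdot 1\right) + M^{2}}{7} = 8 + \frac{\left(-3 + \frac{1}{7}\right) + M^{2}}{7} = 8 + \frac{- \frac{20}{7} + M^{2}}{7} = 8 + \left(- \frac{20}{49} + \frac{M^{2}}{7}\right) = \frac{372}{49} + \frac{M^{2}}{7}$)
$\left(r{\left(164 \right)} - 38985\right) \left(-27257 + K\right) = \left(\left(\frac{372}{49} + \frac{164^{2}}{7}\right) - 38985\right) \left(-27257 - 45292\right) = \left(\left(\frac{372}{49} + \frac{1}{7} \cdot 26896\right) - 38985\right) \left(-72549\right) = \left(\left(\frac{372}{49} + \frac{26896}{7}\right) - 38985\right) \left(-72549\right) = \left(\frac{188644}{49} - 38985\right) \left(-72549\right) = \left(- \frac{1721621}{49}\right) \left(-72549\right) = \frac{124901881929}{49}$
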